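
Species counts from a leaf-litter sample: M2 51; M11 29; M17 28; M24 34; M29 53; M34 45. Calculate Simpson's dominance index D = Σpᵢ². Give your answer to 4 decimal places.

0.1774

Total N = 51+29+28+34+53+45 = 240, so the proportions are 0.2125, 0.120833, 0.116667, 0.141667, 0.220833, 0.1875 (working shown to 6 dp, full precision carried).
D = 0.2125² + 0.120833² + 0.116667² + 0.141667² + 0.220833² + 0.1875² = 0.045156 + 0.014601 + 0.013611 + 0.020069 + 0.048767 + 0.035156 = 0.177361.
To 4 decimal places, D = 0.1774.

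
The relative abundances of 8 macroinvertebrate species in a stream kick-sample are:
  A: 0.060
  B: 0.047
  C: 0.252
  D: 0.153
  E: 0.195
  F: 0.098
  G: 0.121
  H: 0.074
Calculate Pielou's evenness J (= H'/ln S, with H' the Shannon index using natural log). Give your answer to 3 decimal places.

0.934

H' = −Σ pᵢ ln pᵢ = −((-0.16880) + (-0.14371) + (-0.34734) + (-0.28723) + (-0.31878) + (-0.22763) + (-0.25555) + (-0.19267)) = 1.94171 (working shown to 5 dp, full precision carried).
With S = 8 species, ln S = 2.07944, so J = 1.94171/2.07944 = 0.93377, i.e. 0.934 to 3 decimal places.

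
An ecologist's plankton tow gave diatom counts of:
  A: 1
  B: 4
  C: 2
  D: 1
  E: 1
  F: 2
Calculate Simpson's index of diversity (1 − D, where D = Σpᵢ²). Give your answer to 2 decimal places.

Total N = 1+4+2+1+1+2 = 11, so the proportions are 0.0909, 0.3636, 0.1818, 0.0909, 0.0909, 0.1818 (working shown to 4 dp, full precision carried).
D = 0.0909² + 0.3636² + 0.1818² + 0.0909² + 0.0909² + 0.1818² = 0.0083 + 0.1322 + 0.0331 + 0.0083 + 0.0083 + 0.0331 = 0.2231.
So 1 − D = 0.7769, i.e. 0.78 to 2 decimal places.

0.78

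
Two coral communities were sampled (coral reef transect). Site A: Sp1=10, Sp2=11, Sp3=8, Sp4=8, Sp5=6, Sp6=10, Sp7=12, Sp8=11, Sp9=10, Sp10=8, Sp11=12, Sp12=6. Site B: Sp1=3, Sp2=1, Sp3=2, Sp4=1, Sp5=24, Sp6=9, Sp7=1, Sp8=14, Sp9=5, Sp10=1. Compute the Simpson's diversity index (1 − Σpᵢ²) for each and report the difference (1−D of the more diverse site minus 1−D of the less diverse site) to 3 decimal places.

Site A: N=112, proportions 0.089286, 0.098214, 0.071429, 0.071429, 0.053571, 0.089286, 0.107143, 0.098214, 0.089286, 0.071429, 0.107143, 0.053571, giving 1−D = 0.912787 (working shown to 6 dp, full precision carried).
Site B: N=61, proportions 0.04918, 0.016393, 0.032787, 0.016393, 0.393443, 0.147541, 0.016393, 0.229508, 0.081967, 0.016393, giving 1−D = 0.759473.
Difference = |0.912787 − 0.759473| = 0.153314, i.e. 0.153 to 3 decimal places.

0.153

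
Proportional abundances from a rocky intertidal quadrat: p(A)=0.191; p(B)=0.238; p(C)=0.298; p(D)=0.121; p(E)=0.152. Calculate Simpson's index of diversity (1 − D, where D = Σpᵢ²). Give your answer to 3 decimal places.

D = 0.191² + 0.238² + 0.298² + 0.121² + 0.152² = 0.03648 + 0.05664 + 0.08880 + 0.01464 + 0.02310 = 0.21967 (working shown to 5 dp, full precision carried).
So 1 − D = 0.78033, i.e. 0.780 to 3 decimal places.

0.780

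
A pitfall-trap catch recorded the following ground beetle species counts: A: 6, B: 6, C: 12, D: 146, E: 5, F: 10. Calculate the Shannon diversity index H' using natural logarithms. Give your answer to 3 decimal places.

Total N = 6+6+12+146+5+10 = 185, so the proportions are 0.03243, 0.03243, 0.06486, 0.78919, 0.02703, 0.05405 (working shown to 5 dp, full precision carried).
Each pᵢ ln pᵢ term: 0.03243×(-3.42860)=-0.11120, 0.03243×(-3.42860)=-0.11120, 0.06486×(-2.73545)=-0.17743, 0.78919×(-0.23675)=-0.18684, 0.02703×(-3.61092)=-0.09759, 0.05405×(-2.91777)=-0.15772.
Sum = -0.84198, so H' = 0.842.

0.842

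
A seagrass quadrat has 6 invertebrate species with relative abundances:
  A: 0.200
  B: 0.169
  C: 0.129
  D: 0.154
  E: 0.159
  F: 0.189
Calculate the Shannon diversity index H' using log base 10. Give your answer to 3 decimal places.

Each pᵢ log₁₀ pᵢ term (working shown to 5 dp, full precision carried): 0.2×(-0.69897)=-0.13979, 0.169×(-0.77211)=-0.13049, 0.129×(-0.88941)=-0.11473, 0.154×(-0.81248)=-0.12512, 0.159×(-0.79860)=-0.12698, 0.189×(-0.72354)=-0.13675.
Sum = -0.77386, so H' = 0.774.

0.774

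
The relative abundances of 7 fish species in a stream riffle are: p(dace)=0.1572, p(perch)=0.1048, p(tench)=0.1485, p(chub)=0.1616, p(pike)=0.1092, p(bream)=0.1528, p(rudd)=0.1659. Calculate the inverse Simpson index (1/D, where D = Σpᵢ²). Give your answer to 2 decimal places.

6.82

D = 0.1572² + 0.1048² + 0.1485² + 0.1616² + 0.1092² + 0.1528² + 0.1659² = 0.024712 + 0.010983 + 0.022052 + 0.026115 + 0.011925 + 0.023348 + 0.027523 = 0.146657 (working shown to 6 dp, full precision carried).
So 1/D = 6.8186, i.e. 6.82 to 2 decimal places.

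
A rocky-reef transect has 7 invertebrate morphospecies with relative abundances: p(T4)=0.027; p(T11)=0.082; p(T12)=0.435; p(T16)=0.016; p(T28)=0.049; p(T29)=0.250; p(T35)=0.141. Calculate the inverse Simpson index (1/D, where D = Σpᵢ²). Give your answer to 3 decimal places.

D = 0.027² + 0.082² + 0.435² + 0.016² + 0.049² + 0.25² + 0.141² = 0.0007290 + 0.0067240 + 0.1892250 + 0.0002560 + 0.0024010 + 0.0625000 + 0.0198810 = 0.2817160 (working shown to 7 dp, full precision carried).
So 1/D = 3.54967, i.e. 3.550 to 3 decimal places.

3.550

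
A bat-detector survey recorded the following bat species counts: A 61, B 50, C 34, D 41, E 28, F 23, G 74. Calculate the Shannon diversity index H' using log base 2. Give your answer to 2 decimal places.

2.70

Total N = 61+50+34+41+28+23+74 = 311, so the proportions are 0.1961, 0.1608, 0.1093, 0.1318, 0.09, 0.074, 0.2379 (working shown to 4 dp, full precision carried).
Each pᵢ log₂ pᵢ term: 0.1961×(-2.3500)=-0.4609, 0.1608×(-2.6369)=-0.4239, 0.1093×(-3.1933)=-0.3491, 0.1318×(-2.9232)=-0.3854, 0.09×(-3.4734)=-0.3127, 0.074×(-3.7572)=-0.2779, 0.2379×(-2.0713)=-0.4929.
Sum = -2.7028, so H' = 2.70.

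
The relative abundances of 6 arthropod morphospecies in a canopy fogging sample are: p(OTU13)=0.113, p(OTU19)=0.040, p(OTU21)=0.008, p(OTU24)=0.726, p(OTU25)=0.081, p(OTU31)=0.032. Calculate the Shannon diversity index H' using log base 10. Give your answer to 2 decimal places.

Each pᵢ log₁₀ pᵢ term (working shown to 4 dp, full precision carried): 0.113×(-0.9469)=-0.1070, 0.04×(-1.3979)=-0.0559, 0.008×(-2.0969)=-0.0168, 0.726×(-0.1391)=-0.1010, 0.081×(-1.0915)=-0.0884, 0.032×(-1.4949)=-0.0478.
Sum = -0.4169, so H' = 0.42.

0.42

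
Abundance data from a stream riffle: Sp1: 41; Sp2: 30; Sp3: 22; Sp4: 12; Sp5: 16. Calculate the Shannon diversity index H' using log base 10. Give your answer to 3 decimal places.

0.660

Total N = 41+30+22+12+16 = 121, so the proportions are 0.33884, 0.24793, 0.18182, 0.09917, 0.13223 (working shown to 5 dp, full precision carried).
Each pᵢ log₁₀ pᵢ term: 0.33884×(-0.47000)=-0.15926, 0.24793×(-0.60566)=-0.15016, 0.18182×(-0.74036)=-0.13461, 0.09917×(-1.00360)=-0.09953, 0.13223×(-0.87867)=-0.11619.
Sum = -0.65975, so H' = 0.660.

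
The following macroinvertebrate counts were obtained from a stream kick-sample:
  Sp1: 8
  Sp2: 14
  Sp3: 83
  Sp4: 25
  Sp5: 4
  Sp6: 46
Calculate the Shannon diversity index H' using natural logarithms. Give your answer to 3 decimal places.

1.401

Total N = 8+14+83+25+4+46 = 180, so the proportions are 0.04444, 0.07778, 0.46111, 0.13889, 0.02222, 0.25556 (working shown to 5 dp, full precision carried).
Each pᵢ ln pᵢ term: 0.04444×(-3.11352)=-0.13838, 0.07778×(-2.55390)=-0.19864, 0.46111×(-0.77412)=-0.35695, 0.13889×(-1.97408)=-0.27418, 0.02222×(-3.80666)=-0.08459, 0.25556×(-1.36432)=-0.34866.
Sum = -1.40140, so H' = 1.401.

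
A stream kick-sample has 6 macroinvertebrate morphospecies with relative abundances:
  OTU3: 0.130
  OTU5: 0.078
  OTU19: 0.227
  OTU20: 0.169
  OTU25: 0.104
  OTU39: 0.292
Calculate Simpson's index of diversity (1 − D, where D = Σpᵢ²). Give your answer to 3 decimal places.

D = 0.13² + 0.078² + 0.227² + 0.169² + 0.104² + 0.292² = 0.01690 + 0.00608 + 0.05153 + 0.02856 + 0.01082 + 0.08526 = 0.19915 (working shown to 5 dp, full precision carried).
So 1 − D = 0.80085, i.e. 0.801 to 3 decimal places.

0.801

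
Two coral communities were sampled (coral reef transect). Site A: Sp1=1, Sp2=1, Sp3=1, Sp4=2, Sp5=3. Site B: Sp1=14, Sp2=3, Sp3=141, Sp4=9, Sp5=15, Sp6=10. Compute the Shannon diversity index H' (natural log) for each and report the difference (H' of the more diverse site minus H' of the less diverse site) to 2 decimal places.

Site A: N=8, proportions 0.125, 0.125, 0.125, 0.25, 0.375, giving H' = 1.4942 (working shown to 4 dp, full precision carried).
Site B: N=192, proportions 0.0729, 0.0156, 0.7344, 0.0469, 0.0781, 0.0521, giving H' = 0.9792.
Difference = |1.4942 − 0.9792| = 0.5150, i.e. 0.52 to 2 decimal places.

0.52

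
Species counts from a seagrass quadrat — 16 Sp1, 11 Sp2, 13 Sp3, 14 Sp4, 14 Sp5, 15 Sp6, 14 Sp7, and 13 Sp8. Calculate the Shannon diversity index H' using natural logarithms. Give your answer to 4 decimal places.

2.0742

Total N = 16+11+13+14+14+15+14+13 = 110, so the proportions are 0.145455, 0.1, 0.118182, 0.127273, 0.127273, 0.136364, 0.127273, 0.118182 (working shown to 6 dp, full precision carried).
Each pᵢ ln pᵢ term: 0.145455×(-1.927892)=-0.280421, 0.1×(-2.302585)=-0.230259, 0.118182×(-2.135531)=-0.252381, 0.127273×(-2.061423)=-0.262363, 0.127273×(-2.061423)=-0.262363, 0.136364×(-1.992430)=-0.271695, 0.127273×(-2.061423)=-0.262363, 0.118182×(-2.135531)=-0.252381.
Sum = -2.074225, so H' = 2.0742.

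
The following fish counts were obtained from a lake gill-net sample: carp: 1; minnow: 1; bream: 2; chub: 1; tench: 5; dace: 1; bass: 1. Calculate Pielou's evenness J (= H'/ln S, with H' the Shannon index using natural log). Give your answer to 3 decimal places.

0.873

Total N = 1+1+2+1+5+1+1 = 12, so the proportions are 0.08333, 0.08333, 0.16667, 0.08333, 0.41667, 0.08333, 0.08333 (working shown to 5 dp, full precision carried).
H' = −Σ pᵢ ln pᵢ = −((-0.20708) + (-0.20708) + (-0.29863) + (-0.20708) + (-0.36478) + (-0.20708) + (-0.20708)) = 1.69878.
With S = 7 species, ln S = 1.94591, so J = 1.69878/1.94591 = 0.87300, i.e. 0.873 to 3 decimal places.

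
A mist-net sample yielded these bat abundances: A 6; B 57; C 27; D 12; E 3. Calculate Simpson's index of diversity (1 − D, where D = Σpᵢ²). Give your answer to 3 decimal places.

0.622

Total N = 6+57+27+12+3 = 105, so the proportions are 0.05714, 0.54286, 0.25714, 0.11429, 0.02857 (working shown to 5 dp, full precision carried).
D = 0.05714² + 0.54286² + 0.25714² + 0.11429² + 0.02857² = 0.00327 + 0.29469 + 0.06612 + 0.01306 + 0.00082 = 0.37796.
So 1 − D = 0.62204, i.e. 0.622 to 3 decimal places.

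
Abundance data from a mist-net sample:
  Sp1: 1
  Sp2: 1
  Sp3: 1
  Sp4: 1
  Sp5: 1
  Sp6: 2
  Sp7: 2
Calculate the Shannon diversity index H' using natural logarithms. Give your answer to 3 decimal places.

1.889

Total N = 1+1+1+1+1+2+2 = 9, so the proportions are 0.11111, 0.11111, 0.11111, 0.11111, 0.11111, 0.22222, 0.22222 (working shown to 5 dp, full precision carried).
Each pᵢ ln pᵢ term: 0.11111×(-2.19722)=-0.24414, 0.11111×(-2.19722)=-0.24414, 0.11111×(-2.19722)=-0.24414, 0.11111×(-2.19722)=-0.24414, 0.11111×(-2.19722)=-0.24414, 0.22222×(-1.50408)=-0.33424, 0.22222×(-1.50408)=-0.33424.
Sum = -1.88916, so H' = 1.889.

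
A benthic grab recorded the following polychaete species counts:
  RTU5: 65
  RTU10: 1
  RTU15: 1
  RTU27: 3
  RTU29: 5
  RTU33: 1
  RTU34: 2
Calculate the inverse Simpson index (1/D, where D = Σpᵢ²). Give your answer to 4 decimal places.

Total N = 65+1+1+3+5+1+2 = 78, so the proportions are 0.8333333, 0.0128205, 0.0128205, 0.0384615, 0.0641026, 0.0128205, 0.025641 (working shown to 7 dp, full precision carried).
D = 0.8333333² + 0.0128205² + 0.0128205² + 0.0384615² + 0.0641026² + 0.0128205² + 0.025641² = 0.6944444 + 0.0001644 + 0.0001644 + 0.0014793 + 0.0041091 + 0.0001644 + 0.0006575 = 0.7011834.
So 1/D = 1.426160, i.e. 1.4262 to 4 decimal places.

1.4262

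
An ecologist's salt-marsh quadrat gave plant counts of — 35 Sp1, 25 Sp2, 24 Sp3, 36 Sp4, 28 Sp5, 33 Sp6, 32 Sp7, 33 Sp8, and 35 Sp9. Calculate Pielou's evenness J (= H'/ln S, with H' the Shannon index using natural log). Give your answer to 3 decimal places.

Total N = 35+25+24+36+28+33+32+33+35 = 281, so the proportions are 0.12456, 0.08897, 0.08541, 0.12811, 0.09964, 0.11744, 0.11388, 0.11744, 0.12456 (working shown to 5 dp, full precision carried).
H' = −Σ pᵢ ln pᵢ = −((-0.25945) + (-0.21526) + (-0.21013) + (-0.26325) + (-0.22979) + (-0.25153) + (-0.24742) + (-0.25153) + (-0.25945)) = 2.18782.
With S = 9 species, ln S = 2.19722, so J = 2.18782/2.19722 = 0.99572, i.e. 0.996 to 3 decimal places.

0.996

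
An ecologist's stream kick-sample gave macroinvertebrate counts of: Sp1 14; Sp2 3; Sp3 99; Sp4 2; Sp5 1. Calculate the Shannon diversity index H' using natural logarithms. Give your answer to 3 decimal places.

Total N = 14+3+99+2+1 = 119, so the proportions are 0.11765, 0.02521, 0.83193, 0.01681, 0.0084 (working shown to 5 dp, full precision carried).
Each pᵢ ln pᵢ term: 0.11765×(-2.14007)=-0.25177, 0.02521×(-3.68051)=-0.09279, 0.83193×(-0.18400)=-0.15308, 0.01681×(-4.08598)=-0.06867, 0.0084×(-4.77912)=-0.04016.
Sum = -0.60647, so H' = 0.606.

0.606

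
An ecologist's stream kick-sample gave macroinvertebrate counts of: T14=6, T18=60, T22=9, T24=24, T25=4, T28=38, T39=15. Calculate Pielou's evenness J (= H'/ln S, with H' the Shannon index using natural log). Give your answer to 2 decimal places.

0.83

Total N = 6+60+9+24+4+38+15 = 156, so the proportions are 0.0385, 0.3846, 0.0577, 0.1538, 0.0256, 0.2436, 0.0962 (working shown to 4 dp, full precision carried).
H' = −Σ pᵢ ln pᵢ = −((-0.1253) + (-0.3675) + (-0.1646) + (-0.2880) + (-0.0939) + (-0.3440) + (-0.2252)) = 1.6085.
With S = 7 species, ln S = 1.9459, so J = 1.6085/1.9459 = 0.8266, i.e. 0.83 to 2 decimal places.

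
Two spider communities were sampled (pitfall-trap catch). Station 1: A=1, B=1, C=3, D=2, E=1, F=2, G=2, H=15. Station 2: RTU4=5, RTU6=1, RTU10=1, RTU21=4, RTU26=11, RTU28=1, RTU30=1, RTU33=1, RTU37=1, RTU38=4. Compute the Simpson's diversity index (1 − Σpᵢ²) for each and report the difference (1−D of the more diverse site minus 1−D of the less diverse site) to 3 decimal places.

Station 1: N=27, proportions 0.03704, 0.03704, 0.11111, 0.07407, 0.03704, 0.07407, 0.07407, 0.55556, giving 1−D = 0.65844 (working shown to 5 dp, full precision carried).
Station 2: N=30, proportions 0.16667, 0.03333, 0.03333, 0.13333, 0.36667, 0.03333, 0.03333, 0.03333, 0.03333, 0.13333, giving 1−D = 0.79556.
Difference = |0.65844 − 0.79556| = 0.13712, i.e. 0.137 to 3 decimal places.

0.137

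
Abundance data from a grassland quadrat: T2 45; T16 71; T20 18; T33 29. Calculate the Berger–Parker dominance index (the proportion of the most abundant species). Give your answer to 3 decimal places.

Total N = 45+71+18+29 = 163, so the proportions are 0.27607, 0.43558, 0.11043, 0.17791 (working shown to 5 dp, full precision carried).
The largest proportion is 0.43558, i.e. d = 0.436 to 3 decimal places.

0.436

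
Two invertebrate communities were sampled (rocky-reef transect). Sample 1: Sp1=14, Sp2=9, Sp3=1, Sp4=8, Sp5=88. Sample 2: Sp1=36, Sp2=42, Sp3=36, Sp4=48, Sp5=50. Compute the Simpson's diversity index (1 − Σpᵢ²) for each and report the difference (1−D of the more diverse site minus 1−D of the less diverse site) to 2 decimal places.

0.36

Sample 1: N=120, proportions 0.1167, 0.075, 0.0083, 0.0667, 0.7333, giving 1−D = 0.4385 (working shown to 4 dp, full precision carried).
Sample 2: N=212, proportions 0.1698, 0.1981, 0.1698, 0.2264, 0.2358, giving 1−D = 0.7962.
Difference = |0.4385 − 0.7962| = 0.3577, i.e. 0.36 to 2 decimal places.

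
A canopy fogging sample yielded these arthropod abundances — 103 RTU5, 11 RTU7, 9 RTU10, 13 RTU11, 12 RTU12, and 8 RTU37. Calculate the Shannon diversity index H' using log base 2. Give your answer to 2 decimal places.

1.71

Total N = 103+11+9+13+12+8 = 156, so the proportions are 0.6603, 0.0705, 0.0577, 0.0833, 0.0769, 0.0513 (working shown to 4 dp, full precision carried).
Each pᵢ log₂ pᵢ term: 0.6603×(-0.5989)=-0.3954, 0.0705×(-3.8260)=-0.2698, 0.0577×(-4.1155)=-0.2374, 0.0833×(-3.5850)=-0.2987, 0.0769×(-3.7004)=-0.2846, 0.0513×(-4.2854)=-0.2198.
Sum = -1.7058, so H' = 1.71.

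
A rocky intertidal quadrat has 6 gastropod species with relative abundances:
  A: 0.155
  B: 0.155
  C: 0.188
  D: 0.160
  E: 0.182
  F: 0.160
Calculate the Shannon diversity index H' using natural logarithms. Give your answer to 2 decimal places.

1.79

Each pᵢ ln pᵢ term (working shown to 4 dp, full precision carried): 0.155×(-1.8643)=-0.2890, 0.155×(-1.8643)=-0.2890, 0.188×(-1.6713)=-0.3142, 0.16×(-1.8326)=-0.2932, 0.182×(-1.7037)=-0.3101, 0.16×(-1.8326)=-0.2932.
Sum = -1.7887, so H' = 1.79.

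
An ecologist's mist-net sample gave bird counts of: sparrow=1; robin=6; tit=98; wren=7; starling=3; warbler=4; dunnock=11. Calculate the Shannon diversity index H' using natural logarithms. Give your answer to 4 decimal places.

0.9528

Total N = 1+6+98+7+3+4+11 = 130, so the proportions are 0.007692, 0.046154, 0.753846, 0.053846, 0.023077, 0.030769, 0.084615 (working shown to 6 dp, full precision carried).
Each pᵢ ln pᵢ term: 0.007692×(-4.867534)=-0.037443, 0.046154×(-3.075775)=-0.141959, 0.753846×(-0.282567)=-0.213012, 0.053846×(-2.921624)=-0.157318, 0.023077×(-3.768922)=-0.086975, 0.030769×(-3.481240)=-0.107115, 0.084615×(-2.469639)=-0.208969.
Sum = -0.952791, so H' = 0.9528.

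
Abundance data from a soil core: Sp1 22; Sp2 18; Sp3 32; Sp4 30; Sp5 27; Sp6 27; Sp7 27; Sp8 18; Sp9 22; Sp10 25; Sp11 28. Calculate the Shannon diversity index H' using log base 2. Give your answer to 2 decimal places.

Total N = 22+18+32+30+27+27+27+18+22+25+28 = 276, so the proportions are 0.0797, 0.0652, 0.1159, 0.1087, 0.0978, 0.0978, 0.0978, 0.0652, 0.0797, 0.0906, 0.1014 (working shown to 4 dp, full precision carried).
Each pᵢ log₂ pᵢ term: 0.0797×(-3.6491)=-0.2909, 0.0652×(-3.9386)=-0.2569, 0.1159×(-3.1085)=-0.3604, 0.1087×(-3.2016)=-0.3480, 0.0978×(-3.3536)=-0.3281, 0.0978×(-3.3536)=-0.3281, 0.0978×(-3.3536)=-0.3281, 0.0652×(-3.9386)=-0.2569, 0.0797×(-3.6491)=-0.2909, 0.0906×(-3.4647)=-0.3138, 0.1014×(-3.3012)=-0.3349.
Sum = -3.4368, so H' = 3.44.

3.44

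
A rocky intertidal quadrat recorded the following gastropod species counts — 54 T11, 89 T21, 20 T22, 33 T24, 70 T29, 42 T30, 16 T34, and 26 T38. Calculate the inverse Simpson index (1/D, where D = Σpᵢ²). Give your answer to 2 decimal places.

6.15

Total N = 54+89+20+33+70+42+16+26 = 350, so the proportions are 0.154286, 0.254286, 0.057143, 0.094286, 0.2, 0.12, 0.045714, 0.074286 (working shown to 6 dp, full precision carried).
D = 0.154286² + 0.254286² + 0.057143² + 0.094286² + 0.2² + 0.12² + 0.045714² + 0.074286² = 0.023804 + 0.064661 + 0.003265 + 0.008890 + 0.040000 + 0.014400 + 0.002090 + 0.005518 = 0.162629.
So 1/D = 6.1490, i.e. 6.15 to 2 decimal places.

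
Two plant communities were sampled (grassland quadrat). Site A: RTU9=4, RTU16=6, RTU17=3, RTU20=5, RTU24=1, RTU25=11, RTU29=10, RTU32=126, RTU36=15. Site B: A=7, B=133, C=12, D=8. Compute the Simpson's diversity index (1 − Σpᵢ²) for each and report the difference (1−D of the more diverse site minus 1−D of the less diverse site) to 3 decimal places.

0.200

Site A: N=181, proportions 0.0221, 0.03315, 0.01657, 0.02762, 0.00552, 0.06077, 0.05525, 0.69613, 0.08287, giving 1−D = 0.49913 (working shown to 5 dp, full precision carried).
Site B: N=160, proportions 0.04375, 0.83125, 0.075, 0.05, giving 1−D = 0.29898.
Difference = |0.49913 − 0.29898| = 0.20015, i.e. 0.200 to 3 decimal places.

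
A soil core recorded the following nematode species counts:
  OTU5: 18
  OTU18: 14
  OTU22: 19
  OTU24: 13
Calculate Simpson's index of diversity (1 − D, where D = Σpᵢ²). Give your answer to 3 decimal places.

Total N = 18+14+19+13 = 64, so the proportions are 0.28125, 0.21875, 0.29688, 0.20312 (working shown to 5 dp, full precision carried).
D = 0.28125² + 0.21875² + 0.29688² + 0.20312² = 0.07910 + 0.04785 + 0.08813 + 0.04126 = 0.25635.
So 1 − D = 0.74365, i.e. 0.744 to 3 decimal places.

0.744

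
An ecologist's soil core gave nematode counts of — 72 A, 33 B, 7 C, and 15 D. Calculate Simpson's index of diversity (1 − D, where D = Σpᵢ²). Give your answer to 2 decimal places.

Total N = 72+33+7+15 = 127, so the proportions are 0.5669, 0.2598, 0.0551, 0.1181 (working shown to 4 dp, full precision carried).
D = 0.5669² + 0.2598² + 0.0551² + 0.1181² = 0.3214 + 0.0675 + 0.0030 + 0.0140 = 0.4059.
So 1 − D = 0.5941, i.e. 0.59 to 2 decimal places.

0.59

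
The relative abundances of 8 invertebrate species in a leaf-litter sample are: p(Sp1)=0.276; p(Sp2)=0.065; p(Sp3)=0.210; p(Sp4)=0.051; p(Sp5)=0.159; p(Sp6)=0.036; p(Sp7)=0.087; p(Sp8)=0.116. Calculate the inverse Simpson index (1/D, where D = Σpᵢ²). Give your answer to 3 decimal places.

D = 0.276² + 0.065² + 0.21² + 0.051² + 0.159² + 0.036² + 0.087² + 0.116² = 0.0761760 + 0.0042250 + 0.0441000 + 0.0026010 + 0.0252810 + 0.0012960 + 0.0075690 + 0.0134560 = 0.1747040 (working shown to 7 dp, full precision carried).
So 1/D = 5.72397, i.e. 5.724 to 3 decimal places.

5.724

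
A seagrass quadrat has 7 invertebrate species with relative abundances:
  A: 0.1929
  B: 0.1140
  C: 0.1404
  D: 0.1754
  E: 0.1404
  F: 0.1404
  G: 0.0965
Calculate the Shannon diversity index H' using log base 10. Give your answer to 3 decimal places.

0.835

Each pᵢ log₁₀ pᵢ term (working shown to 5 dp, full precision carried): 0.1929×(-0.71467)=-0.13786, 0.114×(-0.94310)=-0.10751, 0.1404×(-0.85263)=-0.11971, 0.1754×(-0.75597)=-0.13260, 0.1404×(-0.85263)=-0.11971, 0.1404×(-0.85263)=-0.11971, 0.0965×(-1.01547)=-0.09799.
Sum = -0.83509, so H' = 0.835.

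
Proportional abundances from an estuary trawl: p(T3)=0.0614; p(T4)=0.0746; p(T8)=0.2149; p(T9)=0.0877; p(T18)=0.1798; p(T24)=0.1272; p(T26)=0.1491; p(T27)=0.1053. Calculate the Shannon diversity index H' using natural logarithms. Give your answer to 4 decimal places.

2.0004

Each pᵢ ln pᵢ term (working shown to 6 dp, full precision carried): 0.0614×(-2.790345)=-0.171327, 0.0746×(-2.595615)=-0.193633, 0.2149×(-1.537582)=-0.330426, 0.0877×(-2.433833)=-0.213447, 0.1798×(-1.715910)=-0.308521, 0.1272×(-2.061995)=-0.262286, 0.1491×(-1.903138)=-0.283758, 0.1053×(-2.250942)=-0.237024.
Sum = -2.000422, so H' = 2.0004.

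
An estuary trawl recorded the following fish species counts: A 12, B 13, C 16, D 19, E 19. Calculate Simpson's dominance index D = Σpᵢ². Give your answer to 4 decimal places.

Total N = 12+13+16+19+19 = 79, so the proportions are 0.151899, 0.164557, 0.202532, 0.240506, 0.240506 (working shown to 6 dp, full precision carried).
D = 0.151899² + 0.164557² + 0.202532² + 0.240506² + 0.240506² = 0.023073 + 0.027079 + 0.041019 + 0.057843 + 0.057843 = 0.206858.
To 4 decimal places, D = 0.2069.

0.2069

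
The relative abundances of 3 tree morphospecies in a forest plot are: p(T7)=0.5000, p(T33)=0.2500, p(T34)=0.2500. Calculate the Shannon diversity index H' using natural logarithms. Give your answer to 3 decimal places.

1.040

Each pᵢ ln pᵢ term (working shown to 5 dp, full precision carried): 0.5×(-0.69315)=-0.34657, 0.25×(-1.38629)=-0.34657, 0.25×(-1.38629)=-0.34657.
Sum = -1.03972, so H' = 1.040.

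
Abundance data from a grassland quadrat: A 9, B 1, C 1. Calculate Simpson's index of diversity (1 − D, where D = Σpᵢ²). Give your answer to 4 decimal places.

0.3140

Total N = 9+1+1 = 11, so the proportions are 0.8181818, 0.0909091, 0.0909091 (working shown to 7 dp, full precision carried).
D = 0.8181818² + 0.0909091² + 0.0909091² = 0.6694215 + 0.0082645 + 0.0082645 = 0.6859504.
So 1 − D = 0.3140496, i.e. 0.3140 to 4 decimal places.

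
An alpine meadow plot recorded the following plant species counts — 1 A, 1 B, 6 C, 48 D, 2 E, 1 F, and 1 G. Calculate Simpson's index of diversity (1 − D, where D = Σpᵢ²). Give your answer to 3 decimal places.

0.348

Total N = 1+1+6+48+2+1+1 = 60, so the proportions are 0.01667, 0.01667, 0.1, 0.8, 0.03333, 0.01667, 0.01667 (working shown to 5 dp, full precision carried).
D = 0.01667² + 0.01667² + 0.1² + 0.8² + 0.03333² + 0.01667² + 0.01667² = 0.00028 + 0.00028 + 0.01000 + 0.64000 + 0.00111 + 0.00028 + 0.00028 = 0.65222.
So 1 − D = 0.34778, i.e. 0.348 to 3 decimal places.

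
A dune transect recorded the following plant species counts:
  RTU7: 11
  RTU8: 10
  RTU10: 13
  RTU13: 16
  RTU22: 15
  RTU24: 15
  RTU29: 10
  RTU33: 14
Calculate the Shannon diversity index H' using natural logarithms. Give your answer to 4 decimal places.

Total N = 11+10+13+16+15+15+10+14 = 104, so the proportions are 0.105769, 0.096154, 0.125, 0.153846, 0.144231, 0.144231, 0.096154, 0.134615 (working shown to 6 dp, full precision carried).
Each pᵢ ln pᵢ term: 0.105769×(-2.246496)=-0.237610, 0.096154×(-2.341806)=-0.225174, 0.125×(-2.079442)=-0.259930, 0.153846×(-1.871802)=-0.287970, 0.144231×(-1.936341)=-0.279280, 0.144231×(-1.936341)=-0.279280, 0.096154×(-2.341806)=-0.225174, 0.134615×(-2.005334)=-0.269949.
Sum = -2.064366, so H' = 2.0644.

2.0644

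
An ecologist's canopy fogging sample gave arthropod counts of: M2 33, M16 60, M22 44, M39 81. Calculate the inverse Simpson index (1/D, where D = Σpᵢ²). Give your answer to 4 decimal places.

3.6041

Total N = 33+60+44+81 = 218, so the proportions are 0.15137615, 0.27522936, 0.20183486, 0.37155963 (working shown to 8 dp, full precision carried).
D = 0.15137615² + 0.27522936² + 0.20183486² + 0.37155963² = 0.02291474 + 0.07575120 + 0.04073731 + 0.13805656 = 0.27745981.
So 1/D = 3.604126, i.e. 3.6041 to 4 decimal places.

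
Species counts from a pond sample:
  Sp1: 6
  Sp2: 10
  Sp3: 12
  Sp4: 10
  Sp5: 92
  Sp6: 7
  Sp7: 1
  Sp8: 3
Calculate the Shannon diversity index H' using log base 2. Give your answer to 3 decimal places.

1.824

Total N = 6+10+12+10+92+7+1+3 = 141, so the proportions are 0.04255, 0.07092, 0.08511, 0.07092, 0.65248, 0.04965, 0.00709, 0.02128 (working shown to 5 dp, full precision carried).
Each pᵢ log₂ pᵢ term: 0.04255×(-4.55459)=-0.19381, 0.07092×(-3.81762)=-0.27075, 0.08511×(-3.55459)=-0.30252, 0.07092×(-3.81762)=-0.27075, 0.65248×(-0.61599)=-0.40192, 0.04965×(-4.33220)=-0.21507, 0.00709×(-7.13955)=-0.05064, 0.02128×(-5.55459)=-0.11818.
Sum = -1.82365, so H' = 1.824.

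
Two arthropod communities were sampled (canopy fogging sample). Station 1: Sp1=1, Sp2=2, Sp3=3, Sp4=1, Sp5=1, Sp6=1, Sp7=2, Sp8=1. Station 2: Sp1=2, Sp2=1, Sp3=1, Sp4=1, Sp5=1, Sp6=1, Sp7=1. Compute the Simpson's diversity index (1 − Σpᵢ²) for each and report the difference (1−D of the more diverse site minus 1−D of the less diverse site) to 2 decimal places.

Station 1: N=12, proportions 0.08333, 0.16667, 0.25, 0.08333, 0.08333, 0.08333, 0.16667, 0.08333, giving 1−D = 0.84722 (working shown to 5 dp, full precision carried).
Station 2: N=8, proportions 0.25, 0.125, 0.125, 0.125, 0.125, 0.125, 0.125, giving 1−D = 0.84375.
Difference = |0.84722 − 0.84375| = 0.00347, i.e. 0.00 to 2 decimal places.

0.00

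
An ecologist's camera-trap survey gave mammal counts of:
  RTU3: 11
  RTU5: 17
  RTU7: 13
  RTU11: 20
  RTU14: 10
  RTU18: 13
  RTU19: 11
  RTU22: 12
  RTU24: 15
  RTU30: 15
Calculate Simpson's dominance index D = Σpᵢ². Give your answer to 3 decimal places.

0.105

Total N = 11+17+13+20+10+13+11+12+15+15 = 137, so the proportions are 0.08029, 0.12409, 0.09489, 0.14599, 0.07299, 0.09489, 0.08029, 0.08759, 0.10949, 0.10949 (working shown to 5 dp, full precision carried).
D = 0.08029² + 0.12409² + 0.09489² + 0.14599² + 0.07299² + 0.09489² + 0.08029² + 0.08759² + 0.10949² + 0.10949² = 0.00645 + 0.01540 + 0.00900 + 0.02131 + 0.00533 + 0.00900 + 0.00645 + 0.00767 + 0.01199 + 0.01199 = 0.10459.
To 3 decimal places, D = 0.105.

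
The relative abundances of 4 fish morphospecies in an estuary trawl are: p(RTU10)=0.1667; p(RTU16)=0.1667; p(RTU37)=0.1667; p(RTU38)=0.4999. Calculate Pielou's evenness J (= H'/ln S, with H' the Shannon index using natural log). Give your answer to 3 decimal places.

0.896

H' = −Σ pᵢ ln pᵢ = −((-0.29865) + (-0.29865) + (-0.29865) + (-0.34660)) = 1.24256 (working shown to 5 dp, full precision carried).
With S = 4 species, ln S = 1.38629, so J = 1.24256/1.38629 = 0.89632, i.e. 0.896 to 3 decimal places.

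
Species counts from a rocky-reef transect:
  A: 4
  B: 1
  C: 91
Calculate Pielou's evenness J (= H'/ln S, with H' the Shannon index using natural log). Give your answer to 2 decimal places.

Total N = 4+1+91 = 96, so the proportions are 0.0417, 0.0104, 0.9479 (working shown to 4 dp, full precision carried).
H' = −Σ pᵢ ln pᵢ = −((-0.1324) + (-0.0475) + (-0.0507)) = 0.2307.
With S = 3 species, ln S = 1.0986, so J = 0.2307/1.0986 = 0.2100, i.e. 0.21 to 2 decimal places.

0.21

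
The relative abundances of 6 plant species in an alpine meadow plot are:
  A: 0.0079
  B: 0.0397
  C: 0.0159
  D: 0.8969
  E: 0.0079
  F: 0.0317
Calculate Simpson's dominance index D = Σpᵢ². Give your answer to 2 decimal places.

D = 0.0079² + 0.0397² + 0.0159² + 0.8969² + 0.0079² + 0.0317² = 0.0001 + 0.0016 + 0.0003 + 0.8044 + 0.0001 + 0.0010 = 0.8074 (working shown to 4 dp, full precision carried).
To 2 decimal places, D = 0.81.

0.81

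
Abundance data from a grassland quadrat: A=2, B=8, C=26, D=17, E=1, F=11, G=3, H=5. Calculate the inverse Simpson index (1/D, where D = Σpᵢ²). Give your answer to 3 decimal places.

Total N = 2+8+26+17+1+11+3+5 = 73, so the proportions are 0.0273973, 0.109589, 0.3561644, 0.2328767, 0.0136986, 0.1506849, 0.0410959, 0.0684932 (working shown to 7 dp, full precision carried).
D = 0.0273973² + 0.109589² + 0.3561644² + 0.2328767² + 0.0136986² + 0.1506849² + 0.0410959² + 0.0684932² = 0.0007506 + 0.0120098 + 0.1268531 + 0.0542316 + 0.0001877 + 0.0227059 + 0.0016889 + 0.0046913 = 0.2231188.
So 1/D = 4.48192, i.e. 4.482 to 3 decimal places.

4.482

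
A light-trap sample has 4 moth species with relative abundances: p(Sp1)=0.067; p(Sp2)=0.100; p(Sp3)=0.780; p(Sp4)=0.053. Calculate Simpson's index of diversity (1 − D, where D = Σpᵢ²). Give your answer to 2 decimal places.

D = 0.067² + 0.1² + 0.78² + 0.053² = 0.0045 + 0.0100 + 0.6084 + 0.0028 = 0.6257 (working shown to 4 dp, full precision carried).
So 1 − D = 0.3743, i.e. 0.37 to 2 decimal places.

0.37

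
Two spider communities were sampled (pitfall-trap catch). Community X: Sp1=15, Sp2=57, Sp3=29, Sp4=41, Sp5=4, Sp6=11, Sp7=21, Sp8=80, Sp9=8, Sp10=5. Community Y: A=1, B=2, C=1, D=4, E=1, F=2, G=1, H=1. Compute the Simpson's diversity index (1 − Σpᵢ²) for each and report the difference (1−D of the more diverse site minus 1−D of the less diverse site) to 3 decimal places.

0.006

Community X: N=271, proportions 0.05535, 0.21033, 0.10701, 0.15129, 0.01476, 0.04059, 0.07749, 0.2952, 0.02952, 0.01845, giving 1−D = 0.82213 (working shown to 5 dp, full precision carried).
Community Y: N=13, proportions 0.07692, 0.15385, 0.07692, 0.30769, 0.07692, 0.15385, 0.07692, 0.07692, giving 1−D = 0.82840.
Difference = |0.82213 − 0.82840| = 0.00627, i.e. 0.006 to 3 decimal places.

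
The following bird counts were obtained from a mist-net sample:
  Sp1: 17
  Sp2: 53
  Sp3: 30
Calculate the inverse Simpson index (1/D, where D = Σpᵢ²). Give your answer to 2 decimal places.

2.50

Total N = 17+53+30 = 100, so the proportions are 0.17, 0.53, 0.3 (working shown to 5 dp, full precision carried).
D = 0.17² + 0.53² + 0.3² = 0.02890 + 0.28090 + 0.09000 = 0.39980.
So 1/D = 2.5013, i.e. 2.50 to 2 decimal places.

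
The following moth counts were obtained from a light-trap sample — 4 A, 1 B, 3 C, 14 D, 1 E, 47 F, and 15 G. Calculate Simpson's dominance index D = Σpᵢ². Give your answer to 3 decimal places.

Total N = 4+1+3+14+1+47+15 = 85, so the proportions are 0.04706, 0.01176, 0.03529, 0.16471, 0.01176, 0.55294, 0.17647 (working shown to 5 dp, full precision carried).
D = 0.04706² + 0.01176² + 0.03529² + 0.16471² + 0.01176² + 0.55294² + 0.17647² = 0.00221 + 0.00014 + 0.00125 + 0.02713 + 0.00014 + 0.30574 + 0.03114 = 0.36775.
To 3 decimal places, D = 0.368.

0.368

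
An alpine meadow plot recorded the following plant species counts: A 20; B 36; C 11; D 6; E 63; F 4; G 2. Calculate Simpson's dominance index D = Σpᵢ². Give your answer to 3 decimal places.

0.290

Total N = 20+36+11+6+63+4+2 = 142, so the proportions are 0.14085, 0.25352, 0.07746, 0.04225, 0.44366, 0.02817, 0.01408 (working shown to 5 dp, full precision carried).
D = 0.14085² + 0.25352² + 0.07746² + 0.04225² + 0.44366² + 0.02817² + 0.01408² = 0.01984 + 0.06427 + 0.00600 + 0.00179 + 0.19684 + 0.00079 + 0.00020 = 0.28972.
To 3 decimal places, D = 0.290.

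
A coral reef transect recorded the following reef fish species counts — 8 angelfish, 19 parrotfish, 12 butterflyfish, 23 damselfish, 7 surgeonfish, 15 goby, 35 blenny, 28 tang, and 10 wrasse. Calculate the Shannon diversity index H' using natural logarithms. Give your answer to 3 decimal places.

2.066

Total N = 8+19+12+23+7+15+35+28+10 = 157, so the proportions are 0.05096, 0.12102, 0.07643, 0.1465, 0.04459, 0.09554, 0.22293, 0.17834, 0.06369 (working shown to 5 dp, full precision carried).
Each pᵢ ln pᵢ term: 0.05096×(-2.97680)=-0.15168, 0.12102×(-2.11181)=-0.25557, 0.07643×(-2.57134)=-0.19654, 0.1465×(-1.92075)=-0.28138, 0.04459×(-3.11034)=-0.13868, 0.09554×(-2.34820)=-0.22435, 0.22293×(-1.50090)=-0.33460, 0.17834×(-1.72404)=-0.30747, 0.06369×(-2.75366)=-0.17539.
Sum = -2.06566, so H' = 2.066.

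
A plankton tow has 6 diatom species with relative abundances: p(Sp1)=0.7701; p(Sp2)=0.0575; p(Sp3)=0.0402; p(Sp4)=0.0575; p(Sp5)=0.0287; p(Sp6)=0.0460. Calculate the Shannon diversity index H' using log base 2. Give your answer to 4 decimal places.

1.3018

Each pᵢ log₂ pᵢ term (working shown to 6 dp, full precision carried): 0.7701×(-0.376882)=-0.290237, 0.0575×(-4.120294)=-0.236917, 0.0402×(-4.636661)=-0.186394, 0.0575×(-4.120294)=-0.236917, 0.0287×(-5.122805)=-0.147025, 0.046×(-4.442222)=-0.204342.
Sum = -1.301831, so H' = 1.3018.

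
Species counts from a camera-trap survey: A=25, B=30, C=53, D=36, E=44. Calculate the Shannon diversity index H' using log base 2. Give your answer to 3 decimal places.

2.272

Total N = 25+30+53+36+44 = 188, so the proportions are 0.13298, 0.15957, 0.28191, 0.19149, 0.23404 (working shown to 5 dp, full precision carried).
Each pᵢ log₂ pᵢ term: 0.13298×(-2.91073)=-0.38707, 0.15957×(-2.64770)=-0.42251, 0.28191×(-1.82667)=-0.51497, 0.19149×(-2.38466)=-0.45664, 0.23404×(-2.09516)=-0.49036.
Sum = -2.27153, so H' = 2.272.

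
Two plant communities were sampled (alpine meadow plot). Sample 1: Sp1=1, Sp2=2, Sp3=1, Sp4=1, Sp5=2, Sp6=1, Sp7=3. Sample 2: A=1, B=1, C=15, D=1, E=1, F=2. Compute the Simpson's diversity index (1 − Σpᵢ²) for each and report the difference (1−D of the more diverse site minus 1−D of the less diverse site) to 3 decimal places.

Sample 1: N=11, proportions 0.09091, 0.18182, 0.09091, 0.09091, 0.18182, 0.09091, 0.27273, giving 1−D = 0.82645 (working shown to 5 dp, full precision carried).
Sample 2: N=21, proportions 0.04762, 0.04762, 0.71429, 0.04762, 0.04762, 0.09524, giving 1−D = 0.47166.
Difference = |0.82645 − 0.47166| = 0.35479, i.e. 0.355 to 3 decimal places.

0.355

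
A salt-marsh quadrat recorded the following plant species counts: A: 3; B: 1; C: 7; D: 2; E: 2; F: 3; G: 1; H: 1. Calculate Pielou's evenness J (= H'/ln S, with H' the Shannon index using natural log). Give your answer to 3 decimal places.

0.888

Total N = 3+1+7+2+2+3+1+1 = 20, so the proportions are 0.15, 0.05, 0.35, 0.1, 0.1, 0.15, 0.05, 0.05 (working shown to 5 dp, full precision carried).
H' = −Σ pᵢ ln pᵢ = −((-0.28457) + (-0.14979) + (-0.36744) + (-0.23026) + (-0.23026) + (-0.28457) + (-0.14979) + (-0.14979)) = 1.84645.
With S = 8 species, ln S = 2.07944, so J = 1.84645/2.07944 = 0.88796, i.e. 0.888 to 3 decimal places.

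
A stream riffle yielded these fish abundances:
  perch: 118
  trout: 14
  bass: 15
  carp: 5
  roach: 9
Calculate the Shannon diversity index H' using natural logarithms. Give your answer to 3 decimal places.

Total N = 118+14+15+5+9 = 161, so the proportions are 0.73292, 0.08696, 0.09317, 0.03106, 0.0559 (working shown to 5 dp, full precision carried).
Each pᵢ ln pᵢ term: 0.73292×(-0.31072)=-0.22773, 0.08696×(-2.44235)=-0.21238, 0.09317×(-2.37335)=-0.22112, 0.03106×(-3.47197)=-0.10783, 0.0559×(-2.88418)=-0.16123.
Sum = -0.93028, so H' = 0.930.

0.930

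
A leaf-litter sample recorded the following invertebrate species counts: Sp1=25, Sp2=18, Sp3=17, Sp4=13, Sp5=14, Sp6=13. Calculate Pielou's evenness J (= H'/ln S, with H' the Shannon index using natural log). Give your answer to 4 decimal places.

Total N = 25+18+17+13+14+13 = 100, so the proportions are 0.25, 0.18, 0.17, 0.13, 0.14, 0.13 (working shown to 6 dp, full precision carried).
H' = −Σ pᵢ ln pᵢ = −((-0.346574) + (-0.308664) + (-0.301233) + (-0.265229) + (-0.275256) + (-0.265229)) = 1.762183.
With S = 6 species, ln S = 1.791759, so J = 1.762183/1.791759 = 0.983493, i.e. 0.9835 to 4 decimal places.

0.9835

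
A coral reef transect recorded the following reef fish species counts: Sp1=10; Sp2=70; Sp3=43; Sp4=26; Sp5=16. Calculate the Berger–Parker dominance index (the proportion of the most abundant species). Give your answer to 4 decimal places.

0.4242

Total N = 10+70+43+26+16 = 165, so the proportions are 0.060606, 0.424242, 0.260606, 0.157576, 0.09697 (working shown to 6 dp, full precision carried).
The largest proportion is 0.424242, i.e. d = 0.4242 to 4 decimal places.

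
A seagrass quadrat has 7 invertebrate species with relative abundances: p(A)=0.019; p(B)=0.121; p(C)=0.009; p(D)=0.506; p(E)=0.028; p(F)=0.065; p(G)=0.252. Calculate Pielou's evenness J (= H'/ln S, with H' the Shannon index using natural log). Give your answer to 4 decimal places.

0.6902

H' = −Σ pᵢ ln pᵢ = −((-0.075303) + (-0.255548) + (-0.042395) + (-0.344697) + (-0.100115) + (-0.177669) + (-0.347338)) = 1.343065 (working shown to 6 dp, full precision carried).
With S = 7 species, ln S = 1.945910, so J = 1.343065/1.945910 = 0.690199, i.e. 0.6902 to 4 decimal places.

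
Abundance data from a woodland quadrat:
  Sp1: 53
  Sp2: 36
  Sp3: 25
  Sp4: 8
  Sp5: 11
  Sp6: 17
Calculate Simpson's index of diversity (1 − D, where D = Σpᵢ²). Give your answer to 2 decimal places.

Total N = 53+36+25+8+11+17 = 150, so the proportions are 0.3533, 0.24, 0.1667, 0.0533, 0.0733, 0.1133 (working shown to 4 dp, full precision carried).
D = 0.3533² + 0.24² + 0.1667² + 0.0533² + 0.0733² + 0.1133² = 0.1248 + 0.0576 + 0.0278 + 0.0028 + 0.0054 + 0.0128 = 0.2313.
So 1 − D = 0.7687, i.e. 0.77 to 2 decimal places.

0.77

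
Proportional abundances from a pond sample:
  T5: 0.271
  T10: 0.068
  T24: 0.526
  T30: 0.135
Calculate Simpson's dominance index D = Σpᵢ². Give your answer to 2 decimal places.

D = 0.271² + 0.068² + 0.526² + 0.135² = 0.0734 + 0.0046 + 0.2767 + 0.0182 = 0.3730 (working shown to 4 dp, full precision carried).
To 2 decimal places, D = 0.37.

0.37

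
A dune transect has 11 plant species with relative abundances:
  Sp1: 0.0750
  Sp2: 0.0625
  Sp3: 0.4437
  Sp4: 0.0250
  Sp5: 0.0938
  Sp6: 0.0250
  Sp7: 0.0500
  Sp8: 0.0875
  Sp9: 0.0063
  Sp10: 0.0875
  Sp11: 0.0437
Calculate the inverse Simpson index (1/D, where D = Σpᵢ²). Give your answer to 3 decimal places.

4.233

D = 0.075² + 0.0625² + 0.4437² + 0.025² + 0.0938² + 0.025² + 0.05² + 0.0875² + 0.0063² + 0.0875² + 0.0437² = 0.00562500 + 0.00390625 + 0.19686969 + 0.00062500 + 0.00879844 + 0.00062500 + 0.00250000 + 0.00765625 + 0.00003969 + 0.00765625 + 0.00190969 = 0.23621126 (working shown to 8 dp, full precision carried).
So 1/D = 4.233498, i.e. 4.233 to 3 decimal places.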